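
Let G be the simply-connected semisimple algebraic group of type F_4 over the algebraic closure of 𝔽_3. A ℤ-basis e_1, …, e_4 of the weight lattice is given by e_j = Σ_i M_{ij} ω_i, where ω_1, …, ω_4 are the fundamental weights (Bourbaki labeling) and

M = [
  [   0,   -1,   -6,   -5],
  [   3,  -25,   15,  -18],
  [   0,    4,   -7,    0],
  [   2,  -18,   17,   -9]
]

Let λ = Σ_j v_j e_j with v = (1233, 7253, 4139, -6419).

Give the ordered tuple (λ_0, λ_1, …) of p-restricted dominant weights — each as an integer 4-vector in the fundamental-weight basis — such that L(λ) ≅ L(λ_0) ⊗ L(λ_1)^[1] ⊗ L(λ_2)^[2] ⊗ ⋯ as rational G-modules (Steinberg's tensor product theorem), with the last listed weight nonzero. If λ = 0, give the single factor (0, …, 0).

((2, 1, 0, 1), (2, 0, 1, 0), (0, 0, 1, 2), (0, 0, 1, 1))

Converting to the ω-basis (c_i = row i of M dotted with v = (1233, 7253, 4139, -6419)):
  c_1 = 0*1233 + -1*7253 + -6*4139 + -5*-6419 = 8
  c_2 = 3*1233 + -25*7253 + 15*4139 + -18*-6419 = 1
  c_3 = 0*1233 + 4*7253 + -7*4139 + 0*-6419 = 39
  c_4 = 2*1233 + -18*7253 + 17*4139 + -9*-6419 = 46
p = 3; digits c_i = Σ_j d_{ij}·3^j, 0 ≤ d_{ij} < 3:
  c_1 = 8 = 2·3^0 + 2·3^1
  c_2 = 1 = 1·3^0
  c_3 = 39 = 0·3^0 + 1·3^1 + 1·3^2 + 1·3^3
  c_4 = 46 = 1·3^0 + 0·3^1 + 2·3^2 + 1·3^3
p-restricted factor λ_0 = (2, 1, 0, 1)
p-restricted factor λ_1 = (2, 0, 1, 0)
p-restricted factor λ_2 = (0, 0, 1, 2)
p-restricted factor λ_3 = (0, 0, 1, 1)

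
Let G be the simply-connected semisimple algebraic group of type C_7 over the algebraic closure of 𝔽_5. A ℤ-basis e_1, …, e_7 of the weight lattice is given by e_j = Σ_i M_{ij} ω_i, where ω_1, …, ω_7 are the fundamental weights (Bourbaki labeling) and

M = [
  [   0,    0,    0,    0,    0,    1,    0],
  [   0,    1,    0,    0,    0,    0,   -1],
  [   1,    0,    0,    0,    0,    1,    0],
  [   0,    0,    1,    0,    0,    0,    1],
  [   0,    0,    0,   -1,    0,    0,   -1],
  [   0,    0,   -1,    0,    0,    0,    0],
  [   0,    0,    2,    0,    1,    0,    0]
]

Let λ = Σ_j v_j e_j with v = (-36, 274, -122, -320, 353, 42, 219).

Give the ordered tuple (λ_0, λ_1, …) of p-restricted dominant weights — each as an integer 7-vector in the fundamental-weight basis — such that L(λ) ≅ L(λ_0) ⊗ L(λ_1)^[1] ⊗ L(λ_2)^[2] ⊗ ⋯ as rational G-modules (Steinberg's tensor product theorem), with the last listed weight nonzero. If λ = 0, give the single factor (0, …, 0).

In the fundamental-weight basis, λ has coordinates c = M·v (v = (-36, 274, -122, -320, 353, 42, 219)):
  c_1 = (0)·(-36) + 0·274 + (0)·(-122) + (0)·(-320) + 0·353 + 1·42 + 0·219 = 42
  c_2 = (0)·(-36) + 1·274 + (0)·(-122) + (0)·(-320) + 0·353 + 0·42 + (-1)·(219) = 55
  c_3 = (1)·(-36) + 0·274 + (0)·(-122) + (0)·(-320) + 0·353 + 1·42 + 0·219 = 6
  c_4 = (0)·(-36) + 0·274 + (1)·(-122) + (0)·(-320) + 0·353 + 0·42 + 1·219 = 97
  c_5 = (0)·(-36) + 0·274 + (0)·(-122) + (-1)·(-320) + 0·353 + 0·42 + (-1)·(219) = 101
  c_6 = (0)·(-36) + 0·274 + (-1)·(-122) + (0)·(-320) + 0·353 + 0·42 + 0·219 = 122
  c_7 = (0)·(-36) + 0·274 + (2)·(-122) + (0)·(-320) + 1·353 + 0·42 + 0·219 = 109
p = 5; digits c_i = Σ_j d_{ij}·5^j, 0 ≤ d_{ij} < 5:
  c_1 = 42 = 2·5^0 + 3·5^1 + 1·5^2
  c_2 = 55 = 0·5^0 + 1·5^1 + 2·5^2
  c_3 = 6 = 1·5^0 + 1·5^1
  c_4 = 97 = 2·5^0 + 4·5^1 + 3·5^2
  c_5 = 101 = 1·5^0 + 0·5^1 + 4·5^2
  c_6 = 122 = 2·5^0 + 4·5^1 + 4·5^2
  c_7 = 109 = 4·5^0 + 1·5^1 + 4·5^2
p-restricted factor λ_0 = (2, 0, 1, 2, 1, 2, 4)
p-restricted factor λ_1 = (3, 1, 1, 4, 0, 4, 1)
p-restricted factor λ_2 = (1, 2, 0, 3, 4, 4, 4)

((2, 0, 1, 2, 1, 2, 4), (3, 1, 1, 4, 0, 4, 1), (1, 2, 0, 3, 4, 4, 4))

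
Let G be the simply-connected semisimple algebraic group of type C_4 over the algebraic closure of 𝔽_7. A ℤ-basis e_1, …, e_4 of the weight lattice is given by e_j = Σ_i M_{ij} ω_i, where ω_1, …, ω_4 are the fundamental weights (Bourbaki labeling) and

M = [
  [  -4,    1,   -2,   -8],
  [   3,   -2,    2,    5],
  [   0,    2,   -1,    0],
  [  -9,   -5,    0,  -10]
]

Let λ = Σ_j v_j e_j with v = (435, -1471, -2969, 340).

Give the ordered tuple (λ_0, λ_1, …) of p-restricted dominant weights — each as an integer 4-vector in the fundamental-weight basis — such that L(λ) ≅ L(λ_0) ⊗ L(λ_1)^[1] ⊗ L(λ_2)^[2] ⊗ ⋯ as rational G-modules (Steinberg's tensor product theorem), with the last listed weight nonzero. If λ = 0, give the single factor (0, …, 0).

Converting to the ω-basis (c_i = row i of M dotted with v = (435, -1471, -2969, 340)):
  c_1 = (-4)·(435) + (1)·(-1471) + (-2)·(-2969) + (-8)·(340) = 7
  c_2 = 3·435 + (-2)·(-1471) + (2)·(-2969) + 5·340 = 9
  c_3 = 0·435 + (2)·(-1471) + (-1)·(-2969) + 0·340 = 27
  c_4 = (-9)·(435) + (-5)·(-1471) + (0)·(-2969) + (-10)·(340) = 40
Expand coordinatewise in base 7:
  c_1 = 7 = 0·7^0 + 1·7^1
  c_2 = 9 = 2·7^0 + 1·7^1
  c_3 = 27 = 6·7^0 + 3·7^1
  c_4 = 40 = 5·7^0 + 5·7^1
p-restricted factor λ_0 = (0, 2, 6, 5)
p-restricted factor λ_1 = (1, 1, 3, 5)

((0, 2, 6, 5), (1, 1, 3, 5))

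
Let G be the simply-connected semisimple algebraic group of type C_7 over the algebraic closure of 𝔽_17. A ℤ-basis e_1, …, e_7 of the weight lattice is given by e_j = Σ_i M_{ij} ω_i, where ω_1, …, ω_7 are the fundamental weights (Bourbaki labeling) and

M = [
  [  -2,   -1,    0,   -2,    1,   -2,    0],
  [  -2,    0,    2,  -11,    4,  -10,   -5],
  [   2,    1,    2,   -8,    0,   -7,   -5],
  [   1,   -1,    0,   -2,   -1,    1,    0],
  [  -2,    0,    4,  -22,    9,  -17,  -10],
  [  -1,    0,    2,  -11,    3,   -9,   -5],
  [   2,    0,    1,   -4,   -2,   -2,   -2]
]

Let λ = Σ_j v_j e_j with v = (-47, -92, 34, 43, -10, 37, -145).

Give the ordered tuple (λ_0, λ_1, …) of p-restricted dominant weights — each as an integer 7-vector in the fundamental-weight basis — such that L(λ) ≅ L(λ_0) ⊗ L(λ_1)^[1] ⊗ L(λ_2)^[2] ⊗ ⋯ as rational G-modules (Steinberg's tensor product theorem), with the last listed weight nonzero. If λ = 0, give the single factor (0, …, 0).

Change of basis e → ω: c = M·v where v = (-47, -92, 34, 43, -10, 37, -145):
  c_1 = (-2)·(-47) + (-1)·(-92) + (0)·(34) + (-2)·(43) + (1)·(-10) + (-2)·(37) + (0)·(-145) = 16
  c_2 = (-2)·(-47) + (0)·(-92) + (2)·(34) + (-11)·(43) + (4)·(-10) + (-10)·(37) + (-5)·(-145) = 4
  c_3 = (2)·(-47) + (1)·(-92) + (2)·(34) + (-8)·(43) + (0)·(-10) + (-7)·(37) + (-5)·(-145) = 4
  c_4 = (1)·(-47) + (-1)·(-92) + (0)·(34) + (-2)·(43) + (-1)·(-10) + (1)·(37) + (0)·(-145) = 6
  c_5 = (-2)·(-47) + (0)·(-92) + (4)·(34) + (-22)·(43) + (9)·(-10) + (-17)·(37) + (-10)·(-145) = 15
  c_6 = (-1)·(-47) + (0)·(-92) + (2)·(34) + (-11)·(43) + (3)·(-10) + (-9)·(37) + (-5)·(-145) = 4
  c_7 = (2)·(-47) + (0)·(-92) + (1)·(34) + (-4)·(43) + (-2)·(-10) + (-2)·(37) + (-2)·(-145) = 4
Writing each c_i in base p = 17:
  c_1 = 16 = 16·17^0
  c_2 = 4 = 4·17^0
  c_3 = 4 = 4·17^0
  c_4 = 6 = 6·17^0
  c_5 = 15 = 15·17^0
  c_6 = 4 = 4·17^0
  c_7 = 4 = 4·17^0
p-restricted factor λ_0 = (16, 4, 4, 6, 15, 4, 4)

((16, 4, 4, 6, 15, 4, 4),)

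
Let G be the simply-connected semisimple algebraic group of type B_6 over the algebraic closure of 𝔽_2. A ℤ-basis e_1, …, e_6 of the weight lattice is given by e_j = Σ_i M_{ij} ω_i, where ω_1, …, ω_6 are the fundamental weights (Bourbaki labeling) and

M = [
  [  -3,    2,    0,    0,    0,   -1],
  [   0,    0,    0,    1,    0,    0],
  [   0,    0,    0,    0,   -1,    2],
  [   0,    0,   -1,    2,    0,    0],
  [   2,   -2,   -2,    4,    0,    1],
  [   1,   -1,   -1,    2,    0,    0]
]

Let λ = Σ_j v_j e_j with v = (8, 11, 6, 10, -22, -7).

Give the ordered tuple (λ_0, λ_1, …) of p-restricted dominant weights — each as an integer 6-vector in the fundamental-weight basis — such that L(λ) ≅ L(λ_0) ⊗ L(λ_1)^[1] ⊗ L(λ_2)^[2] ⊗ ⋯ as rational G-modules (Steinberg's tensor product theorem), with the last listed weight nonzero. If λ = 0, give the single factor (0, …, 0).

Change of basis e → ω: c = M·v where v = (8, 11, 6, 10, -22, -7):
  c_1 = (-3)·(8) + 2·11 + 0·6 + 0·10 + (0)·(-22) + (-1)·(-7) = 5
  c_2 = 0·8 + 0·11 + 0·6 + 1·10 + (0)·(-22) + (0)·(-7) = 10
  c_3 = 0·8 + 0·11 + 0·6 + 0·10 + (-1)·(-22) + (2)·(-7) = 8
  c_4 = 0·8 + 0·11 + (-1)·(6) + 2·10 + (0)·(-22) + (0)·(-7) = 14
  c_5 = 2·8 + (-2)·(11) + (-2)·(6) + 4·10 + (0)·(-22) + (1)·(-7) = 15
  c_6 = 1·8 + (-1)·(11) + (-1)·(6) + 2·10 + (0)·(-22) + (0)·(-7) = 11
Writing each c_i in base p = 2:
  c_1 = 5 = 1·2^0 + 0·2^1 + 1·2^2
  c_2 = 10 = 0·2^0 + 1·2^1 + 0·2^2 + 1·2^3
  c_3 = 8 = 0·2^0 + 0·2^1 + 0·2^2 + 1·2^3
  c_4 = 14 = 0·2^0 + 1·2^1 + 1·2^2 + 1·2^3
  c_5 = 15 = 1·2^0 + 1·2^1 + 1·2^2 + 1·2^3
  c_6 = 11 = 1·2^0 + 1·2^1 + 0·2^2 + 1·2^3
Factor λ_0 = (1, 0, 0, 0, 1, 1)
Factor λ_1 = (0, 1, 0, 1, 1, 1)
Factor λ_2 = (1, 0, 0, 1, 1, 0)
Factor λ_3 = (0, 1, 1, 1, 1, 1)

((1, 0, 0, 0, 1, 1), (0, 1, 0, 1, 1, 1), (1, 0, 0, 1, 1, 0), (0, 1, 1, 1, 1, 1))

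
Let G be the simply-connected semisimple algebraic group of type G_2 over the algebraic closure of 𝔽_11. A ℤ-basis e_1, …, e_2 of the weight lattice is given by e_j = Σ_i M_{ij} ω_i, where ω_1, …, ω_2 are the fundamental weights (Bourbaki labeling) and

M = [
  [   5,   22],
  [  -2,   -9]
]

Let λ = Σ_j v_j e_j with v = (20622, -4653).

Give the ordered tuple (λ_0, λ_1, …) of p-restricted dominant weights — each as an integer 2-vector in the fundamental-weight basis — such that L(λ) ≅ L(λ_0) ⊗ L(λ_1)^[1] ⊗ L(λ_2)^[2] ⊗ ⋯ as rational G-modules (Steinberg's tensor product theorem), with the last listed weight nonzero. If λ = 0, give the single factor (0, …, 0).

((7, 6), (1, 2), (6, 5))

Converting to the ω-basis (c_i = row i of M dotted with v = (20622, -4653)):
  c_1 = (5)·(20622) + (22)·(-4653) = 744
  c_2 = (-2)·(20622) + (-9)·(-4653) = 633
Expand coordinatewise in base 11:
  c_1 = 744 = 7·11^0 + 1·11^1 + 6·11^2
  c_2 = 633 = 6·11^0 + 2·11^1 + 5·11^2
λ_0 = (7, 6)
λ_1 = (1, 2)
λ_2 = (6, 5)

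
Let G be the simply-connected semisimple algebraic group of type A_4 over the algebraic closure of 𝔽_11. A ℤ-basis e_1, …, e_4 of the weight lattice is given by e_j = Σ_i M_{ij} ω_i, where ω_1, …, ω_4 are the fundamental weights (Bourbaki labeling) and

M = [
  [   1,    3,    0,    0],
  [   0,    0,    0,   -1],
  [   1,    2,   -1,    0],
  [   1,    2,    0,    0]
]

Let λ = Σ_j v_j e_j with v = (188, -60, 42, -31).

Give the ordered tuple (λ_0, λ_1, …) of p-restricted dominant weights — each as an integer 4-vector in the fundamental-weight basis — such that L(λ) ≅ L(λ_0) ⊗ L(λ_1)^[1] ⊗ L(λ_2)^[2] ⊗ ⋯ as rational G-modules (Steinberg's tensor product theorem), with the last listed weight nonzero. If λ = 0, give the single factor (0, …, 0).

((8, 9, 4, 2), (0, 2, 2, 6))

ω-coordinates c = M·v, v = (188, -60, 42, -31):
  c_1 = (1)·(188) + (3)·(-60) + (0)·(42) + (0)·(-31) = 8
  c_2 = (0)·(188) + (0)·(-60) + (0)·(42) + (-1)·(-31) = 31
  c_3 = (1)·(188) + (2)·(-60) + (-1)·(42) + (0)·(-31) = 26
  c_4 = (1)·(188) + (2)·(-60) + (0)·(42) + (0)·(-31) = 68
Base-11 expansion of each c_i:
  c_1 = 8 = 8·11^0
  c_2 = 31 = 9·11^0 + 2·11^1
  c_3 = 26 = 4·11^0 + 2·11^1
  c_4 = 68 = 2·11^0 + 6·11^1
λ_0 = (8, 9, 4, 2)
λ_1 = (0, 2, 2, 6)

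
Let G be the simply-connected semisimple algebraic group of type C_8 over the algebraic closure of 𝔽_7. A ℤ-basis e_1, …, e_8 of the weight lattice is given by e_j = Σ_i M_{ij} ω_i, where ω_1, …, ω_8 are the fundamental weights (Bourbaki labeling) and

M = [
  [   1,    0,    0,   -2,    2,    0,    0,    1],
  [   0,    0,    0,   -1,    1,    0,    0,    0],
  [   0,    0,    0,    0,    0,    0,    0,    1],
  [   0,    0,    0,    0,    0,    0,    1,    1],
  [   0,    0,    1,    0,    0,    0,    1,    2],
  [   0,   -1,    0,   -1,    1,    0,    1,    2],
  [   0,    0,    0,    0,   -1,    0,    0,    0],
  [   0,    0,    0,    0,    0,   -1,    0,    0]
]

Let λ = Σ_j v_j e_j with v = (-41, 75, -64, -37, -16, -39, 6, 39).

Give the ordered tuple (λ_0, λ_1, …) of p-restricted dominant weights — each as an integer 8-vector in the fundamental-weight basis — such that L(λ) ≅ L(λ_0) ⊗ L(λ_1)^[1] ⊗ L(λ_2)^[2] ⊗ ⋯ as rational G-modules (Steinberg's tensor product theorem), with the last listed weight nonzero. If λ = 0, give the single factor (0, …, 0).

((5, 0, 4, 3, 6, 2, 2, 4), (5, 3, 5, 6, 2, 4, 2, 5))

ω-coordinates c = M·v, v = (-41, 75, -64, -37, -16, -39, 6, 39):
  c_1 = (1)·(-41) + 0·75 + (0)·(-64) + (-2)·(-37) + (2)·(-16) + (0)·(-39) + 0·6 + 1·39 = 40
  c_2 = (0)·(-41) + 0·75 + (0)·(-64) + (-1)·(-37) + (1)·(-16) + (0)·(-39) + 0·6 + 0·39 = 21
  c_3 = (0)·(-41) + 0·75 + (0)·(-64) + (0)·(-37) + (0)·(-16) + (0)·(-39) + 0·6 + 1·39 = 39
  c_4 = (0)·(-41) + 0·75 + (0)·(-64) + (0)·(-37) + (0)·(-16) + (0)·(-39) + 1·6 + 1·39 = 45
  c_5 = (0)·(-41) + 0·75 + (1)·(-64) + (0)·(-37) + (0)·(-16) + (0)·(-39) + 1·6 + 2·39 = 20
  c_6 = (0)·(-41) + (-1)·(75) + (0)·(-64) + (-1)·(-37) + (1)·(-16) + (0)·(-39) + 1·6 + 2·39 = 30
  c_7 = (0)·(-41) + 0·75 + (0)·(-64) + (0)·(-37) + (-1)·(-16) + (0)·(-39) + 0·6 + 0·39 = 16
  c_8 = (0)·(-41) + 0·75 + (0)·(-64) + (0)·(-37) + (0)·(-16) + (-1)·(-39) + 0·6 + 0·39 = 39
Base-7 expansion of each c_i:
  c_1 = 40 = 5·7^0 + 5·7^1
  c_2 = 21 = 0·7^0 + 3·7^1
  c_3 = 39 = 4·7^0 + 5·7^1
  c_4 = 45 = 3·7^0 + 6·7^1
  c_5 = 20 = 6·7^0 + 2·7^1
  c_6 = 30 = 2·7^0 + 4·7^1
  c_7 = 16 = 2·7^0 + 2·7^1
  c_8 = 39 = 4·7^0 + 5·7^1
p-restricted factor λ_0 = (5, 0, 4, 3, 6, 2, 2, 4)
p-restricted factor λ_1 = (5, 3, 5, 6, 2, 4, 2, 5)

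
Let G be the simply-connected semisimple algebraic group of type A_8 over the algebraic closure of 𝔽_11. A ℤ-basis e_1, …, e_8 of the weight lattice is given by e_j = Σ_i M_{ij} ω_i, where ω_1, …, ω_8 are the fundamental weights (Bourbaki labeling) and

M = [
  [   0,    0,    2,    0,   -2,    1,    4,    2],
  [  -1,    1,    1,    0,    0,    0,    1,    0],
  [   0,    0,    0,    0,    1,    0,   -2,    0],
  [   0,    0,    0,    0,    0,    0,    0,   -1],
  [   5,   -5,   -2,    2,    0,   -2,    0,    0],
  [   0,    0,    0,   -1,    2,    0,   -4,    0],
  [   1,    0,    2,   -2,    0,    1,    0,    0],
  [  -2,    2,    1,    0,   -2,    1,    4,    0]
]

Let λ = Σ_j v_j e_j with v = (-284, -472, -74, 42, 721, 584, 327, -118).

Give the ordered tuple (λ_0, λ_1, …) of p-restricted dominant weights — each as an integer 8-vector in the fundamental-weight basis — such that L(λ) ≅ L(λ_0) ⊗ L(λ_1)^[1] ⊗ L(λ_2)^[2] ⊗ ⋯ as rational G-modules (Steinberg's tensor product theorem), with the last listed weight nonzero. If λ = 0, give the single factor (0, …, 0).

Change of basis e → ω: c = M·v where v = (-284, -472, -74, 42, 721, 584, 327, -118):
  c_1 = (0)·(-284) + (0)·(-472) + (2)·(-74) + (0)·(42) + (-2)·(721) + (1)·(584) + (4)·(327) + (2)·(-118) = 66
  c_2 = (-1)·(-284) + (1)·(-472) + (1)·(-74) + (0)·(42) + (0)·(721) + (0)·(584) + (1)·(327) + (0)·(-118) = 65
  c_3 = (0)·(-284) + (0)·(-472) + (0)·(-74) + (0)·(42) + (1)·(721) + (0)·(584) + (-2)·(327) + (0)·(-118) = 67
  c_4 = (0)·(-284) + (0)·(-472) + (0)·(-74) + (0)·(42) + (0)·(721) + (0)·(584) + (0)·(327) + (-1)·(-118) = 118
  c_5 = (5)·(-284) + (-5)·(-472) + (-2)·(-74) + (2)·(42) + (0)·(721) + (-2)·(584) + (0)·(327) + (0)·(-118) = 4
  c_6 = (0)·(-284) + (0)·(-472) + (0)·(-74) + (-1)·(42) + (2)·(721) + (0)·(584) + (-4)·(327) + (0)·(-118) = 92
  c_7 = (1)·(-284) + (0)·(-472) + (2)·(-74) + (-2)·(42) + (0)·(721) + (1)·(584) + (0)·(327) + (0)·(-118) = 68
  c_8 = (-2)·(-284) + (2)·(-472) + (1)·(-74) + (0)·(42) + (-2)·(721) + (1)·(584) + (4)·(327) + (0)·(-118) = 0
p = 11; digits c_i = Σ_j d_{ij}·11^j, 0 ≤ d_{ij} < 11:
  c_1 = 66 = 0·11^0 + 6·11^1
  c_2 = 65 = 10·11^0 + 5·11^1
  c_3 = 67 = 1·11^0 + 6·11^1
  c_4 = 118 = 8·11^0 + 10·11^1
  c_5 = 4 = 4·11^0
  c_6 = 92 = 4·11^0 + 8·11^1
  c_7 = 68 = 2·11^0 + 6·11^1
  c_8 = 0
p-restricted factor λ_0 = (0, 10, 1, 8, 4, 4, 2, 0)
p-restricted factor λ_1 = (6, 5, 6, 10, 0, 8, 6, 0)

((0, 10, 1, 8, 4, 4, 2, 0), (6, 5, 6, 10, 0, 8, 6, 0))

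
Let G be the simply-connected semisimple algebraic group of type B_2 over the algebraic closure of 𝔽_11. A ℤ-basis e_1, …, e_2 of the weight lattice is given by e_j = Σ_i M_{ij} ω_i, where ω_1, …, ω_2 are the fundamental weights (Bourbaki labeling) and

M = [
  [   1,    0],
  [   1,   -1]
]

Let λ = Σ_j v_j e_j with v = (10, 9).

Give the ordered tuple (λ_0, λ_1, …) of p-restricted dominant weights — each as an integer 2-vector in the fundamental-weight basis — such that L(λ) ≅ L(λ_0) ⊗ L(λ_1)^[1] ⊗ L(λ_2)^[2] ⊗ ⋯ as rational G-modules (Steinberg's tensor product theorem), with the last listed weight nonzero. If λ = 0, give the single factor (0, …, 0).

Change of basis e → ω: c = M·v where v = (10, 9):
  c_1 = 1*10 + 0*9 = 10
  c_2 = 1*10 + -1*9 = 1
Base-11 expansion of each c_i:
  c_1 = 10 = 10·11^0
  c_2 = 1 = 1·11^0
Factor λ_0 = (10, 1)

((10, 1),)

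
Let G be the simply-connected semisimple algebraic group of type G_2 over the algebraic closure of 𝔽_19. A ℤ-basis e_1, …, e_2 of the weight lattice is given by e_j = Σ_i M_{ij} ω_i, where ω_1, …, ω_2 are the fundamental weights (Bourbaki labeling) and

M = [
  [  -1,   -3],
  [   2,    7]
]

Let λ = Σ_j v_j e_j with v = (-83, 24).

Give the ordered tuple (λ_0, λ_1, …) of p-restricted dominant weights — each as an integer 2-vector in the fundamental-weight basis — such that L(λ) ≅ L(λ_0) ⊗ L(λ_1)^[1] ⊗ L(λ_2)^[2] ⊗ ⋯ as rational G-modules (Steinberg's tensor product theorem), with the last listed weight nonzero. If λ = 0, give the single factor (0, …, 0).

((11, 2),)

In the fundamental-weight basis, λ has coordinates c = M·v (v = (-83, 24)):
  c_1 = (-1)·(-83) + (-3)·(24) = 11
  c_2 = (2)·(-83) + (7)·(24) = 2
Base-19 expansion of each c_i:
  c_1 = 11 = 11·19^0
  c_2 = 2 = 2·19^0
λ_0 = (11, 2)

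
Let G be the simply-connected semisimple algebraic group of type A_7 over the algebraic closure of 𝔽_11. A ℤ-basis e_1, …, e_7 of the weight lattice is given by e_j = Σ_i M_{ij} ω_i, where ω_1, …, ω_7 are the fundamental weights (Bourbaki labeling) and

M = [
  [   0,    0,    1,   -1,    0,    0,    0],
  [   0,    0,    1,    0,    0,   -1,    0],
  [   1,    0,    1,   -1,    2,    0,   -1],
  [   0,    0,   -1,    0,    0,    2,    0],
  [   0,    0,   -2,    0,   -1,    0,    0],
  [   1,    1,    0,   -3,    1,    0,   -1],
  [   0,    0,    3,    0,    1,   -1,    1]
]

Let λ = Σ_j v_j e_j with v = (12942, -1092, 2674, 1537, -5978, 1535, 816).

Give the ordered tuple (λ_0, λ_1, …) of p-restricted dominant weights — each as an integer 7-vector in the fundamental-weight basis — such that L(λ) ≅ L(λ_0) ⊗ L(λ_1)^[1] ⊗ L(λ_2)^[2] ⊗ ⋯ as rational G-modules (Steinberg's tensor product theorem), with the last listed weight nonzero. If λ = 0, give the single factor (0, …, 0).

((4, 6, 9, 0, 3, 5, 5), (4, 4, 8, 3, 2, 7, 10), (9, 9, 10, 3, 5, 3, 10))

Converting to the ω-basis (c_i = row i of M dotted with v = (12942, -1092, 2674, 1537, -5978, 1535, 816)):
  c_1 = (0)·(12942) + (0)·(-1092) + (1)·(2674) + (-1)·(1537) + (0)·(-5978) + (0)·(1535) + (0)·(816) = 1137
  c_2 = (0)·(12942) + (0)·(-1092) + (1)·(2674) + (0)·(1537) + (0)·(-5978) + (-1)·(1535) + (0)·(816) = 1139
  c_3 = (1)·(12942) + (0)·(-1092) + (1)·(2674) + (-1)·(1537) + (2)·(-5978) + (0)·(1535) + (-1)·(816) = 1307
  c_4 = (0)·(12942) + (0)·(-1092) + (-1)·(2674) + (0)·(1537) + (0)·(-5978) + (2)·(1535) + (0)·(816) = 396
  c_5 = (0)·(12942) + (0)·(-1092) + (-2)·(2674) + (0)·(1537) + (-1)·(-5978) + (0)·(1535) + (0)·(816) = 630
  c_6 = (1)·(12942) + (1)·(-1092) + (0)·(2674) + (-3)·(1537) + (1)·(-5978) + (0)·(1535) + (-1)·(816) = 445
  c_7 = (0)·(12942) + (0)·(-1092) + (3)·(2674) + (0)·(1537) + (1)·(-5978) + (-1)·(1535) + (1)·(816) = 1325
Base-11 expansion of each c_i:
  c_1 = 1137 = 4·11^0 + 4·11^1 + 9·11^2
  c_2 = 1139 = 6·11^0 + 4·11^1 + 9·11^2
  c_3 = 1307 = 9·11^0 + 8·11^1 + 10·11^2
  c_4 = 396 = 0·11^0 + 3·11^1 + 3·11^2
  c_5 = 630 = 3·11^0 + 2·11^1 + 5·11^2
  c_6 = 445 = 5·11^0 + 7·11^1 + 3·11^2
  c_7 = 1325 = 5·11^0 + 10·11^1 + 10·11^2
Factor λ_0 = (4, 6, 9, 0, 3, 5, 5)
Factor λ_1 = (4, 4, 8, 3, 2, 7, 10)
Factor λ_2 = (9, 9, 10, 3, 5, 3, 10)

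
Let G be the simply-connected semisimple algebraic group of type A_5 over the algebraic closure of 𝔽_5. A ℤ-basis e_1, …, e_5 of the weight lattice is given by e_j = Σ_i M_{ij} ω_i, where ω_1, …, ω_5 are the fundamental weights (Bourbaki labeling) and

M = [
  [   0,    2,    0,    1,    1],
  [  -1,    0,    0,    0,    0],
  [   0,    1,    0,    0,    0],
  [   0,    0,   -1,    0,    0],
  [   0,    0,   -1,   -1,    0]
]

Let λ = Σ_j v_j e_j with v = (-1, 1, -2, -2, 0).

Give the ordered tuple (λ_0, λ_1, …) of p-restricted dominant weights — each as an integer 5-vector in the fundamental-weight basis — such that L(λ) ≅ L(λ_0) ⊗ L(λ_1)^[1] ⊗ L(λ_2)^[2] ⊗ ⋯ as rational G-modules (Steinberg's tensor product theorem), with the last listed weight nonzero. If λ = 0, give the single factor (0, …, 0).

Change of basis e → ω: c = M·v where v = (-1, 1, -2, -2, 0):
  c_1 = 0*-1 + 2*1 + 0*-2 + 1*-2 + 1*0 = 0
  c_2 = -1*-1 + 0*1 + 0*-2 + 0*-2 + 0*0 = 1
  c_3 = 0*-1 + 1*1 + 0*-2 + 0*-2 + 0*0 = 1
  c_4 = 0*-1 + 0*1 + -1*-2 + 0*-2 + 0*0 = 2
  c_5 = 0*-1 + 0*1 + -1*-2 + -1*-2 + 0*0 = 4
p = 5; digits c_i = Σ_j d_{ij}·5^j, 0 ≤ d_{ij} < 5:
  c_1 = 0
  c_2 = 1 = 1·5^0
  c_3 = 1 = 1·5^0
  c_4 = 2 = 2·5^0
  c_5 = 4 = 4·5^0
p-restricted factor λ_0 = (0, 1, 1, 2, 4)

((0, 1, 1, 2, 4),)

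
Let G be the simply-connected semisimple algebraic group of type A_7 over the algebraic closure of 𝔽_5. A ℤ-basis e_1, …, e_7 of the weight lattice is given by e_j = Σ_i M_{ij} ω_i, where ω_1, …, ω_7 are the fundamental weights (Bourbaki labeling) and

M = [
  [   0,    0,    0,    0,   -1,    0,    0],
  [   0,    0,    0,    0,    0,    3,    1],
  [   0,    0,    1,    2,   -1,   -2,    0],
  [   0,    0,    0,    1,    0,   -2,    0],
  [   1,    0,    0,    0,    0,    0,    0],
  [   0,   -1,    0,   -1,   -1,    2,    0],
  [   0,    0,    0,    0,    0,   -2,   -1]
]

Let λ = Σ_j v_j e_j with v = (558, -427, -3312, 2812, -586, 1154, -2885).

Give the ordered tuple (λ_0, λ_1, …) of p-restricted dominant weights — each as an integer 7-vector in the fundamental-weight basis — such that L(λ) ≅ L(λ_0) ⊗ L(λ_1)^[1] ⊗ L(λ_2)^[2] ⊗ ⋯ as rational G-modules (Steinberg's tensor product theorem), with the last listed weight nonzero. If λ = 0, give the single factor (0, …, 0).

Compute c_i = Σ_j M_{ij} v_j with v = (558, -427, -3312, 2812, -586, 1154, -2885):
  c_1 = 0·558 + (0)·(-427) + (0)·(-3312) + 0·2812 + (-1)·(-586) + 0·1154 + (0)·(-2885) = 586
  c_2 = 0·558 + (0)·(-427) + (0)·(-3312) + 0·2812 + (0)·(-586) + 3·1154 + (1)·(-2885) = 577
  c_3 = 0·558 + (0)·(-427) + (1)·(-3312) + 2·2812 + (-1)·(-586) + (-2)·(1154) + (0)·(-2885) = 590
  c_4 = 0·558 + (0)·(-427) + (0)·(-3312) + 1·2812 + (0)·(-586) + (-2)·(1154) + (0)·(-2885) = 504
  c_5 = 1·558 + (0)·(-427) + (0)·(-3312) + 0·2812 + (0)·(-586) + 0·1154 + (0)·(-2885) = 558
  c_6 = 0·558 + (-1)·(-427) + (0)·(-3312) + (-1)·(2812) + (-1)·(-586) + 2·1154 + (0)·(-2885) = 509
  c_7 = 0·558 + (0)·(-427) + (0)·(-3312) + 0·2812 + (0)·(-586) + (-2)·(1154) + (-1)·(-2885) = 577
Base-5 expansion of each c_i:
  c_1 = 586 = 1·5^0 + 2·5^1 + 3·5^2 + 4·5^3
  c_2 = 577 = 2·5^0 + 0·5^1 + 3·5^2 + 4·5^3
  c_3 = 590 = 0·5^0 + 3·5^1 + 3·5^2 + 4·5^3
  c_4 = 504 = 4·5^0 + 0·5^1 + 0·5^2 + 4·5^3
  c_5 = 558 = 3·5^0 + 1·5^1 + 2·5^2 + 4·5^3
  c_6 = 509 = 4·5^0 + 1·5^1 + 0·5^2 + 4·5^3
  c_7 = 577 = 2·5^0 + 0·5^1 + 3·5^2 + 4·5^3
λ_0 = (1, 2, 0, 4, 3, 4, 2)
λ_1 = (2, 0, 3, 0, 1, 1, 0)
λ_2 = (3, 3, 3, 0, 2, 0, 3)
λ_3 = (4, 4, 4, 4, 4, 4, 4)

((1, 2, 0, 4, 3, 4, 2), (2, 0, 3, 0, 1, 1, 0), (3, 3, 3, 0, 2, 0, 3), (4, 4, 4, 4, 4, 4, 4))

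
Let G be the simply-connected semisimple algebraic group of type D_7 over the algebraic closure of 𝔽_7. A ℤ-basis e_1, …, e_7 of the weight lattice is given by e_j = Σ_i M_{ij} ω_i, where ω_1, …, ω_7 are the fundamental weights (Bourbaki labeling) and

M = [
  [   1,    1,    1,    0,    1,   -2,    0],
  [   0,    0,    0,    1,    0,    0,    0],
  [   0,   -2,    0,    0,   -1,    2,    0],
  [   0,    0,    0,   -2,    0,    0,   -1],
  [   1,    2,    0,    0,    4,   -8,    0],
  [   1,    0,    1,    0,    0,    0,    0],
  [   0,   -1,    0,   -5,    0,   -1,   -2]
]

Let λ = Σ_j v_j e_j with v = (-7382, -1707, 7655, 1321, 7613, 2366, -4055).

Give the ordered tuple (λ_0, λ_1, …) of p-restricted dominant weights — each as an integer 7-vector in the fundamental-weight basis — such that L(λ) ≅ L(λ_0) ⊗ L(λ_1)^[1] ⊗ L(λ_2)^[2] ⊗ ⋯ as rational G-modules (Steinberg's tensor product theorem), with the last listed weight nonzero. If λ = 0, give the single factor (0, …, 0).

((5, 5, 1, 6, 0, 0, 6), (3, 6, 6, 5, 6, 4, 1), (1, 5, 3, 0, 0, 5, 3), (4, 3, 1, 4, 2, 0, 2))

Change of basis e → ω: c = M·v where v = (-7382, -1707, 7655, 1321, 7613, 2366, -4055):
  c_1 = (1)·(-7382) + (1)·(-1707) + (1)·(7655) + (0)·(1321) + (1)·(7613) + (-2)·(2366) + (0)·(-4055) = 1447
  c_2 = (0)·(-7382) + (0)·(-1707) + (0)·(7655) + (1)·(1321) + (0)·(7613) + (0)·(2366) + (0)·(-4055) = 1321
  c_3 = (0)·(-7382) + (-2)·(-1707) + (0)·(7655) + (0)·(1321) + (-1)·(7613) + (2)·(2366) + (0)·(-4055) = 533
  c_4 = (0)·(-7382) + (0)·(-1707) + (0)·(7655) + (-2)·(1321) + (0)·(7613) + (0)·(2366) + (-1)·(-4055) = 1413
  c_5 = (1)·(-7382) + (2)·(-1707) + (0)·(7655) + (0)·(1321) + (4)·(7613) + (-8)·(2366) + (0)·(-4055) = 728
  c_6 = (1)·(-7382) + (0)·(-1707) + (1)·(7655) + (0)·(1321) + (0)·(7613) + (0)·(2366) + (0)·(-4055) = 273
  c_7 = (0)·(-7382) + (-1)·(-1707) + (0)·(7655) + (-5)·(1321) + (0)·(7613) + (-1)·(2366) + (-2)·(-4055) = 846
p = 7; digits c_i = Σ_j d_{ij}·7^j, 0 ≤ d_{ij} < 7:
  c_1 = 1447 = 5·7^0 + 3·7^1 + 1·7^2 + 4·7^3
  c_2 = 1321 = 5·7^0 + 6·7^1 + 5·7^2 + 3·7^3
  c_3 = 533 = 1·7^0 + 6·7^1 + 3·7^2 + 1·7^3
  c_4 = 1413 = 6·7^0 + 5·7^1 + 0·7^2 + 4·7^3
  c_5 = 728 = 0·7^0 + 6·7^1 + 0·7^2 + 2·7^3
  c_6 = 273 = 0·7^0 + 4·7^1 + 5·7^2
  c_7 = 846 = 6·7^0 + 1·7^1 + 3·7^2 + 2·7^3
λ_0 = (5, 5, 1, 6, 0, 0, 6)
λ_1 = (3, 6, 6, 5, 6, 4, 1)
λ_2 = (1, 5, 3, 0, 0, 5, 3)
λ_3 = (4, 3, 1, 4, 2, 0, 2)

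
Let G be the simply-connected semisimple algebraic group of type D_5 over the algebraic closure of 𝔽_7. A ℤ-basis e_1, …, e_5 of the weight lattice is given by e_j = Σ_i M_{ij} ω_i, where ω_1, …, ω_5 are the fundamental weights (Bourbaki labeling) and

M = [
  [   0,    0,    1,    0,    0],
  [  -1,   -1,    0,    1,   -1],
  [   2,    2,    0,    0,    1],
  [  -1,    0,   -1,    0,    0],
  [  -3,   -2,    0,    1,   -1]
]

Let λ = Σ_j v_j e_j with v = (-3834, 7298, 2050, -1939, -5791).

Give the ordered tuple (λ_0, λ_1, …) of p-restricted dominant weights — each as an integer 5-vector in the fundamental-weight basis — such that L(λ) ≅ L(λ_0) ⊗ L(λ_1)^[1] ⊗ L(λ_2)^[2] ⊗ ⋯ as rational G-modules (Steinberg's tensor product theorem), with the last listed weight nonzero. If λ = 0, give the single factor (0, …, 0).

In the fundamental-weight basis, λ has coordinates c = M·v (v = (-3834, 7298, 2050, -1939, -5791)):
  c_1 = (0)·(-3834) + 0·7298 + 1·2050 + (0)·(-1939) + (0)·(-5791) = 2050
  c_2 = (-1)·(-3834) + (-1)·(7298) + 0·2050 + (1)·(-1939) + (-1)·(-5791) = 388
  c_3 = (2)·(-3834) + 2·7298 + 0·2050 + (0)·(-1939) + (1)·(-5791) = 1137
  c_4 = (-1)·(-3834) + 0·7298 + (-1)·(2050) + (0)·(-1939) + (0)·(-5791) = 1784
  c_5 = (-3)·(-3834) + (-2)·(7298) + 0·2050 + (1)·(-1939) + (-1)·(-5791) = 758
Expand coordinatewise in base 7:
  c_1 = 2050 = 6·7^0 + 5·7^1 + 6·7^2 + 5·7^3
  c_2 = 388 = 3·7^0 + 6·7^1 + 0·7^2 + 1·7^3
  c_3 = 1137 = 3·7^0 + 1·7^1 + 2·7^2 + 3·7^3
  c_4 = 1784 = 6·7^0 + 2·7^1 + 1·7^2 + 5·7^3
  c_5 = 758 = 2·7^0 + 3·7^1 + 1·7^2 + 2·7^3
p-restricted factor λ_0 = (6, 3, 3, 6, 2)
p-restricted factor λ_1 = (5, 6, 1, 2, 3)
p-restricted factor λ_2 = (6, 0, 2, 1, 1)
p-restricted factor λ_3 = (5, 1, 3, 5, 2)

((6, 3, 3, 6, 2), (5, 6, 1, 2, 3), (6, 0, 2, 1, 1), (5, 1, 3, 5, 2))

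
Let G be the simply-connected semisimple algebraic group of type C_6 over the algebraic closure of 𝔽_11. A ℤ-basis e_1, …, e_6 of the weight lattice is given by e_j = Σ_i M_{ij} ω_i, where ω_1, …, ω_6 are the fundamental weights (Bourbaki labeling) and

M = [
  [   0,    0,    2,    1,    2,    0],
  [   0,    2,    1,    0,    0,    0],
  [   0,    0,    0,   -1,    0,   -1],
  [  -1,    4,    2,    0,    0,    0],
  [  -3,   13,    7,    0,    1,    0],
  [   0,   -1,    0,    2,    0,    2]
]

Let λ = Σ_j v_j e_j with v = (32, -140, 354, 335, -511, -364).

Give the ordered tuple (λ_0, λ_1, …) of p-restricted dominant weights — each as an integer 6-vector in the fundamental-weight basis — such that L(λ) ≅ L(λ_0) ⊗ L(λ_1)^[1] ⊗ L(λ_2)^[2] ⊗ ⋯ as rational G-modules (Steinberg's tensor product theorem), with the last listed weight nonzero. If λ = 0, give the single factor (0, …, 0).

Compute c_i = Σ_j M_{ij} v_j with v = (32, -140, 354, 335, -511, -364):
  c_1 = (0)·(32) + (0)·(-140) + (2)·(354) + (1)·(335) + (2)·(-511) + (0)·(-364) = 21
  c_2 = (0)·(32) + (2)·(-140) + (1)·(354) + (0)·(335) + (0)·(-511) + (0)·(-364) = 74
  c_3 = (0)·(32) + (0)·(-140) + (0)·(354) + (-1)·(335) + (0)·(-511) + (-1)·(-364) = 29
  c_4 = (-1)·(32) + (4)·(-140) + (2)·(354) + (0)·(335) + (0)·(-511) + (0)·(-364) = 116
  c_5 = (-3)·(32) + (13)·(-140) + (7)·(354) + (0)·(335) + (1)·(-511) + (0)·(-364) = 51
  c_6 = (0)·(32) + (-1)·(-140) + (0)·(354) + (2)·(335) + (0)·(-511) + (2)·(-364) = 82
p = 11; digits c_i = Σ_j d_{ij}·11^j, 0 ≤ d_{ij} < 11:
  c_1 = 21 = 10·11^0 + 1·11^1
  c_2 = 74 = 8·11^0 + 6·11^1
  c_3 = 29 = 7·11^0 + 2·11^1
  c_4 = 116 = 6·11^0 + 10·11^1
  c_5 = 51 = 7·11^0 + 4·11^1
  c_6 = 82 = 5·11^0 + 7·11^1
Factor λ_0 = (10, 8, 7, 6, 7, 5)
Factor λ_1 = (1, 6, 2, 10, 4, 7)

((10, 8, 7, 6, 7, 5), (1, 6, 2, 10, 4, 7))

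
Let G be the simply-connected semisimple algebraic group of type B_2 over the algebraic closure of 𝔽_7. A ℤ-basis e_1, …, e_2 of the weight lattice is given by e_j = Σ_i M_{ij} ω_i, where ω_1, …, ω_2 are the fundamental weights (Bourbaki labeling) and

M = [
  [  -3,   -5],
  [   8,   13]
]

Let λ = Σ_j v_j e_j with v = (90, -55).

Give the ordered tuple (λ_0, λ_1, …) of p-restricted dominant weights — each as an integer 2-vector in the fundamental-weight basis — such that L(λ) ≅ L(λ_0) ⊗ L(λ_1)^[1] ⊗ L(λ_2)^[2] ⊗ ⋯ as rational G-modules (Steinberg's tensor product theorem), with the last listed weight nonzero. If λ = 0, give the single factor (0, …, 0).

Converting to the ω-basis (c_i = row i of M dotted with v = (90, -55)):
  c_1 = -3*90 + -5*-55 = 5
  c_2 = 8*90 + 13*-55 = 5
Writing each c_i in base p = 7:
  c_1 = 5 = 5·7^0
  c_2 = 5 = 5·7^0
p-restricted factor λ_0 = (5, 5)

((5, 5),)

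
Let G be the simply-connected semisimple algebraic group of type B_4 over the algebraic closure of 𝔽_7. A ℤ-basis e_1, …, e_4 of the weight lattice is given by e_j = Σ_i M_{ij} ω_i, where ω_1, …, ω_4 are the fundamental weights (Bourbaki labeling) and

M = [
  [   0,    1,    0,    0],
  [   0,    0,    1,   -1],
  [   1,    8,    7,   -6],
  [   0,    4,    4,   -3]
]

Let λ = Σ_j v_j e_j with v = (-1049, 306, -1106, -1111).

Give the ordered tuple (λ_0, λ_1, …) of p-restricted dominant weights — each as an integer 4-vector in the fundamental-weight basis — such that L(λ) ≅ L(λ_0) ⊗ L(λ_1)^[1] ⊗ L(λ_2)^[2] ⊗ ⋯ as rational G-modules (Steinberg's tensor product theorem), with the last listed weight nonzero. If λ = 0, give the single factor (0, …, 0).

Change of basis e → ω: c = M·v where v = (-1049, 306, -1106, -1111):
  c_1 = (0)·(-1049) + 1·306 + (0)·(-1106) + (0)·(-1111) = 306
  c_2 = (0)·(-1049) + 0·306 + (1)·(-1106) + (-1)·(-1111) = 5
  c_3 = (1)·(-1049) + 8·306 + (7)·(-1106) + (-6)·(-1111) = 323
  c_4 = (0)·(-1049) + 4·306 + (4)·(-1106) + (-3)·(-1111) = 133
Base-7 expansion of each c_i:
  c_1 = 306 = 5·7^0 + 1·7^1 + 6·7^2
  c_2 = 5 = 5·7^0
  c_3 = 323 = 1·7^0 + 4·7^1 + 6·7^2
  c_4 = 133 = 0·7^0 + 5·7^1 + 2·7^2
λ_0 = (5, 5, 1, 0)
λ_1 = (1, 0, 4, 5)
λ_2 = (6, 0, 6, 2)

((5, 5, 1, 0), (1, 0, 4, 5), (6, 0, 6, 2))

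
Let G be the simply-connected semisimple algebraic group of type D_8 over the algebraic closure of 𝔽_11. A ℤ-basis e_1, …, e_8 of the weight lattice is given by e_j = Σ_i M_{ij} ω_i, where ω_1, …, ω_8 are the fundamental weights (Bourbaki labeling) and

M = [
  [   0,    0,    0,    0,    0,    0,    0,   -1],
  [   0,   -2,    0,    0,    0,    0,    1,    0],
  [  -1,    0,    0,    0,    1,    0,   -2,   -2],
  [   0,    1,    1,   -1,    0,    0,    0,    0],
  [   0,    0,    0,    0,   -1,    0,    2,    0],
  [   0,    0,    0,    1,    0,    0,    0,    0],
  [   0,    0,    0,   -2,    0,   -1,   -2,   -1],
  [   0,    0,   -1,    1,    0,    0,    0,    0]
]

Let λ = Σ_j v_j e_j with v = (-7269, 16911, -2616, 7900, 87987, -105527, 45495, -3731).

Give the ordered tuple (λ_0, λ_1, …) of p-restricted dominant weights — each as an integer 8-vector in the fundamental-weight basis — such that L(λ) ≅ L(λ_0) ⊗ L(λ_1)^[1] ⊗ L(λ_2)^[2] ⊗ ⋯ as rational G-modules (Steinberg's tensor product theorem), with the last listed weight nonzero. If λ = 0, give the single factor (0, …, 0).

Converting to the ω-basis (c_i = row i of M dotted with v = (-7269, 16911, -2616, 7900, 87987, -105527, 45495, -3731)):
  c_1 = (0)·(-7269) + (0)·(16911) + (0)·(-2616) + (0)·(7900) + (0)·(87987) + (0)·(-105527) + (0)·(45495) + (-1)·(-3731) = 3731
  c_2 = (0)·(-7269) + (-2)·(16911) + (0)·(-2616) + (0)·(7900) + (0)·(87987) + (0)·(-105527) + (1)·(45495) + (0)·(-3731) = 11673
  c_3 = (-1)·(-7269) + (0)·(16911) + (0)·(-2616) + (0)·(7900) + (1)·(87987) + (0)·(-105527) + (-2)·(45495) + (-2)·(-3731) = 11728
  c_4 = (0)·(-7269) + (1)·(16911) + (1)·(-2616) + (-1)·(7900) + (0)·(87987) + (0)·(-105527) + (0)·(45495) + (0)·(-3731) = 6395
  c_5 = (0)·(-7269) + (0)·(16911) + (0)·(-2616) + (0)·(7900) + (-1)·(87987) + (0)·(-105527) + (2)·(45495) + (0)·(-3731) = 3003
  c_6 = (0)·(-7269) + (0)·(16911) + (0)·(-2616) + (1)·(7900) + (0)·(87987) + (0)·(-105527) + (0)·(45495) + (0)·(-3731) = 7900
  c_7 = (0)·(-7269) + (0)·(16911) + (0)·(-2616) + (-2)·(7900) + (0)·(87987) + (-1)·(-105527) + (-2)·(45495) + (-1)·(-3731) = 2468
  c_8 = (0)·(-7269) + (0)·(16911) + (-1)·(-2616) + (1)·(7900) + (0)·(87987) + (0)·(-105527) + (0)·(45495) + (0)·(-3731) = 10516
p = 11; digits c_i = Σ_j d_{ij}·11^j, 0 ≤ d_{ij} < 11:
  c_1 = 3731 = 2·11^0 + 9·11^1 + 8·11^2 + 2·11^3
  c_2 = 11673 = 2·11^0 + 5·11^1 + 8·11^2 + 8·11^3
  c_3 = 11728 = 2·11^0 + 10·11^1 + 8·11^2 + 8·11^3
  c_4 = 6395 = 4·11^0 + 9·11^1 + 8·11^2 + 4·11^3
  c_5 = 3003 = 0·11^0 + 9·11^1 + 2·11^2 + 2·11^3
  c_6 = 7900 = 2·11^0 + 3·11^1 + 10·11^2 + 5·11^3
  c_7 = 2468 = 4·11^0 + 4·11^1 + 9·11^2 + 1·11^3
  c_8 = 10516 = 0·11^0 + 10·11^1 + 9·11^2 + 7·11^3
λ_0 = (2, 2, 2, 4, 0, 2, 4, 0)
λ_1 = (9, 5, 10, 9, 9, 3, 4, 10)
λ_2 = (8, 8, 8, 8, 2, 10, 9, 9)
λ_3 = (2, 8, 8, 4, 2, 5, 1, 7)

((2, 2, 2, 4, 0, 2, 4, 0), (9, 5, 10, 9, 9, 3, 4, 10), (8, 8, 8, 8, 2, 10, 9, 9), (2, 8, 8, 4, 2, 5, 1, 7))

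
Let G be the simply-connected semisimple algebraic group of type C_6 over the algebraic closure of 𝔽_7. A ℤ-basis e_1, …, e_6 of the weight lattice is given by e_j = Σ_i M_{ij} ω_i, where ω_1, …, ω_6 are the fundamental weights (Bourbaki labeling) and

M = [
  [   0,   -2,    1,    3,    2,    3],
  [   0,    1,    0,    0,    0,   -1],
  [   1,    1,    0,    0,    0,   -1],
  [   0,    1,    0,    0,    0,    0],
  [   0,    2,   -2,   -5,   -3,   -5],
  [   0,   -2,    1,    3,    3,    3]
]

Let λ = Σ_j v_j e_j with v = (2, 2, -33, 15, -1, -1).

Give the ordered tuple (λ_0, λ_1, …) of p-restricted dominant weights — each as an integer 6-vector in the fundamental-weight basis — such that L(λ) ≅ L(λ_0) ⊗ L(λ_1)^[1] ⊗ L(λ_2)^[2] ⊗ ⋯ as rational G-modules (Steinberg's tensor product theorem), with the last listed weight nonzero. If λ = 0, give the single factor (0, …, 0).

In the fundamental-weight basis, λ has coordinates c = M·v (v = (2, 2, -33, 15, -1, -1)):
  c_1 = 0*2 + -2*2 + 1*-33 + 3*15 + 2*-1 + 3*-1 = 3
  c_2 = 0*2 + 1*2 + 0*-33 + 0*15 + 0*-1 + -1*-1 = 3
  c_3 = 1*2 + 1*2 + 0*-33 + 0*15 + 0*-1 + -1*-1 = 5
  c_4 = 0*2 + 1*2 + 0*-33 + 0*15 + 0*-1 + 0*-1 = 2
  c_5 = 0*2 + 2*2 + -2*-33 + -5*15 + -3*-1 + -5*-1 = 3
  c_6 = 0*2 + -2*2 + 1*-33 + 3*15 + 3*-1 + 3*-1 = 2
Expand coordinatewise in base 7:
  c_1 = 3 = 3·7^0
  c_2 = 3 = 3·7^0
  c_3 = 5 = 5·7^0
  c_4 = 2 = 2·7^0
  c_5 = 3 = 3·7^0
  c_6 = 2 = 2·7^0
λ_0 = (3, 3, 5, 2, 3, 2)

((3, 3, 5, 2, 3, 2),)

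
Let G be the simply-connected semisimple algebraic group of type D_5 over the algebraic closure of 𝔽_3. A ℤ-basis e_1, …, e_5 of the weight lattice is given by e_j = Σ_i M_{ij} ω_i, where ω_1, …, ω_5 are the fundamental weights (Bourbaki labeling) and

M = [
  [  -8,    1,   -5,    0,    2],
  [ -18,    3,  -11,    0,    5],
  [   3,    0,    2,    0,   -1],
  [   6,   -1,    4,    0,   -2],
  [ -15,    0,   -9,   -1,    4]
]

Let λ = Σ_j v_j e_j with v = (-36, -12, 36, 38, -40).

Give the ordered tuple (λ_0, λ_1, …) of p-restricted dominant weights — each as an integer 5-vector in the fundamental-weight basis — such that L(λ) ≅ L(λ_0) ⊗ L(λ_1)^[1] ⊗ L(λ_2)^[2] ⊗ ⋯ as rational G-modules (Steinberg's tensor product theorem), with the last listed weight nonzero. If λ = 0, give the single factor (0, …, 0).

Change of basis e → ω: c = M·v where v = (-36, -12, 36, 38, -40):
  c_1 = (-8)·(-36) + (1)·(-12) + (-5)·(36) + 0·38 + (2)·(-40) = 16
  c_2 = (-18)·(-36) + (3)·(-12) + (-11)·(36) + 0·38 + (5)·(-40) = 16
  c_3 = (3)·(-36) + (0)·(-12) + 2·36 + 0·38 + (-1)·(-40) = 4
  c_4 = (6)·(-36) + (-1)·(-12) + 4·36 + 0·38 + (-2)·(-40) = 20
  c_5 = (-15)·(-36) + (0)·(-12) + (-9)·(36) + (-1)·(38) + (4)·(-40) = 18
Expand coordinatewise in base 3:
  c_1 = 16 = 1·3^0 + 2·3^1 + 1·3^2
  c_2 = 16 = 1·3^0 + 2·3^1 + 1·3^2
  c_3 = 4 = 1·3^0 + 1·3^1
  c_4 = 20 = 2·3^0 + 0·3^1 + 2·3^2
  c_5 = 18 = 0·3^0 + 0·3^1 + 2·3^2
p-restricted factor λ_0 = (1, 1, 1, 2, 0)
p-restricted factor λ_1 = (2, 2, 1, 0, 0)
p-restricted factor λ_2 = (1, 1, 0, 2, 2)

((1, 1, 1, 2, 0), (2, 2, 1, 0, 0), (1, 1, 0, 2, 2))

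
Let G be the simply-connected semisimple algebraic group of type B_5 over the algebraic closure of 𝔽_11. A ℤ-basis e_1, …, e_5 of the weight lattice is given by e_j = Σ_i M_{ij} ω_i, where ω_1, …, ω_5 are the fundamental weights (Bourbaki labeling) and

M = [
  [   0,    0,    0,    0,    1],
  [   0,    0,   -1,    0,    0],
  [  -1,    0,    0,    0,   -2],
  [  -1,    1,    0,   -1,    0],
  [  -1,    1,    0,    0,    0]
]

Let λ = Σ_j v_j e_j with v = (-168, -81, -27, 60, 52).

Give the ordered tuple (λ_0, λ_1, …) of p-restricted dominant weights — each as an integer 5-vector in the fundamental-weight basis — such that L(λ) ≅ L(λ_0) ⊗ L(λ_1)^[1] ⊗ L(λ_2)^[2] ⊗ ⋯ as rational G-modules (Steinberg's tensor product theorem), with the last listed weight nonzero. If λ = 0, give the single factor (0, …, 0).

((8, 5, 9, 5, 10), (4, 2, 5, 2, 7))

Compute c_i = Σ_j M_{ij} v_j with v = (-168, -81, -27, 60, 52):
  c_1 = 0*-168 + 0*-81 + 0*-27 + 0*60 + 1*52 = 52
  c_2 = 0*-168 + 0*-81 + -1*-27 + 0*60 + 0*52 = 27
  c_3 = -1*-168 + 0*-81 + 0*-27 + 0*60 + -2*52 = 64
  c_4 = -1*-168 + 1*-81 + 0*-27 + -1*60 + 0*52 = 27
  c_5 = -1*-168 + 1*-81 + 0*-27 + 0*60 + 0*52 = 87
p = 11; digits c_i = Σ_j d_{ij}·11^j, 0 ≤ d_{ij} < 11:
  c_1 = 52 = 8·11^0 + 4·11^1
  c_2 = 27 = 5·11^0 + 2·11^1
  c_3 = 64 = 9·11^0 + 5·11^1
  c_4 = 27 = 5·11^0 + 2·11^1
  c_5 = 87 = 10·11^0 + 7·11^1
Factor λ_0 = (8, 5, 9, 5, 10)
Factor λ_1 = (4, 2, 5, 2, 7)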